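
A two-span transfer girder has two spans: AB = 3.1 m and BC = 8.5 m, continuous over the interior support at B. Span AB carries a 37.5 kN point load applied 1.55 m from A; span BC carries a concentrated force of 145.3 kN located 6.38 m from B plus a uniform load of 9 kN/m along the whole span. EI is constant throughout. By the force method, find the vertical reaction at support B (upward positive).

R_B = 168.6 kN

Take M_B as the redundant. Released structure: two simple spans AB and BC with a hinge at B.
End slopes at the hinge B, treating each span as simply supported:
  span AB: point load 37.5 at a = 1.55: Pab(L + a)/(6LEI) = 22.52/EI
  span BC: point load 145.3 at a = 6.38: Pab(L + b)/(6LEI) = 409.2/EI
  span BC: UDL 9: wL³/(24EI) = 230.3/EI
  relative rotation θ_0 = (22.52 + 639.5)/EI = 662.1/EI
A unit hogging moment at B produces rotation L₁/(3EI) + L₂/(3EI) = 3.867/EI.
Compatibility: M_B·(L₁+L₂)/(3EI) = θ_0, giving M_B = 171.2 kN·m (hogging).
Span AB, ΣM about A with M_B applied at B: R_B^{AB}·3.1 = 58.12 + 171.2, so R_B^{AB} = 73.98 kN and R_A = 37.5 − 73.98 = -36.48 kN.
Span BC, ΣM about C: R_B^{BC}·8.5 = 633.2 + 171.2, so R_B^{BC} = 94.63 kN and R_C = 221.8 − 94.63 = 127.2 kN.
R_B = 73.98 + 94.63 = 168.6 kN.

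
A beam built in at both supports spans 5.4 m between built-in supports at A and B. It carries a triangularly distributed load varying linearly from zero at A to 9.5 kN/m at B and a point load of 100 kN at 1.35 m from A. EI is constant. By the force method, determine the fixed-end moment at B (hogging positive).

Release both end moments; the primary structure is a simply-supported span AB with redundants M_A and M_B.
Simple-span end rotations at A and B under the given loads:
  at A: triangular load, peak 9.5: 7w₀L³/(360EI) = 29.09/EI
  at B: triangular load, peak 9.5: w₀L³/(45EI) = 33.24/EI
  at A: point load 100 at a = 1.35: Pab(L + b)/(6LEI) = 159.5/EI
  at B: point load 100 at a = 1.35: Pab(L + a)/(6LEI) = 113.9/EI
  θ_A0 = 188.6/EI,  θ_B0 = 147.1/EI
Flexibility coefficients: a unit moment at one end gives L/(3EI) there and L/(6EI) at the far end, so f₁₁ = f₂₂ = 1.8/EI and f₁₂ = f₂₁ = 0.9/EI.
Compatibility — zero rotation at each built-in end:
  1.8 M_A + 0.9 M_B = 188.6
  0.9 M_A + 1.8 M_B = 147.1
Solving the pair gives M_A = 85.17 kN·m and M_B = 39.16 kN·m (hogging).

M_B = 39.16 kN·m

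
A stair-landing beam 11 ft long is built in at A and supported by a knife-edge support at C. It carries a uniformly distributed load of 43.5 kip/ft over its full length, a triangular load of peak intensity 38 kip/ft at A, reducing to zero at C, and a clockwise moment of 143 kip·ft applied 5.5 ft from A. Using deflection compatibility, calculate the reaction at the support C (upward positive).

Release the roller at C. Primary structure: cantilever fixed at A.
Deflection at C on the released cantilever, summing each load's contribution:
  UDL 43.5: wL⁴/(8EI) = 79610/EI
  triangular load, peak 38 at the fixed end: w₀L⁴/(30EI) = 18545/EI
  clockwise couple 143 at a = 5.5: M₀a(2L − a)/(2EI) = 6489/EI
  δ_0 = 104644/EI
Tip deflection under a unit load at C: L³/(3EI) = 443.7/EI.
The prop prevents deflection at C: R_C = δ_0/δ_{CC} = 104644/443.7 = 235.9 kip.

R_C = 235.9 kip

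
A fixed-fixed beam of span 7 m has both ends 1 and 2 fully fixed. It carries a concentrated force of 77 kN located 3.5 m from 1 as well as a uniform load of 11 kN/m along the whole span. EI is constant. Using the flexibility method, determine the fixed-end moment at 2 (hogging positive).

M_2 = 112.3 kN·m

Take the two fixed-end moments M_1, M_2 as redundants; the released structure is the simple span 12.
On the primary (simply-supported) span, the end slopes from the loading are:
  at 1: point load 77 at a = 3.5: Pab(L + b)/(6LEI) = 235.8/EI
  at 2: point load 77 at a = 3.5: Pab(L + a)/(6LEI) = 235.8/EI
  at 1: UDL 11: wL³/(24EI) = 157.2/EI
  at 2: UDL 11: wL³/(24EI) = 157.2/EI
  θ_10 = 393/EI,  θ_20 = 393/EI
Flexibility coefficients: a unit moment at one end gives L/(3EI) there and L/(6EI) at the far end, so f₁₁ = f₂₂ = 2.333/EI and f₁₂ = f₂₁ = 1.167/EI.
Compatibility — zero rotation at each built-in end:
  2.333 M_1 + 1.167 M_2 = 393
  1.167 M_1 + 2.333 M_2 = 393
Solving the pair gives M_1 = 112.3 kN·m and M_2 = 112.3 kN·m (hogging).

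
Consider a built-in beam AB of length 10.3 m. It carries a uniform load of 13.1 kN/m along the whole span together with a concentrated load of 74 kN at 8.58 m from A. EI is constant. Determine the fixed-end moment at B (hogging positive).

Take the two fixed-end moments M_A, M_B as redundants; the released structure is the simple span AB.
End rotations of the released simple span under the applied load (×1/EI):
  at A: UDL 13.1: wL³/(24EI) = 596.4/EI
  at B: UDL 13.1: wL³/(24EI) = 596.4/EI
  at A: point load 74 at a = 8.58: Pab(L + b)/(6LEI) = 212.4/EI
  at B: point load 74 at a = 8.58: Pab(L + a)/(6LEI) = 333.6/EI
  θ_A0 = 808.9/EI,  θ_B0 = 930.1/EI
Flexibility coefficients: a unit moment at one end gives L/(3EI) there and L/(6EI) at the far end, so f₁₁ = f₂₂ = 3.433/EI and f₁₂ = f₂₁ = 1.717/EI.
Compatibility — zero rotation at each built-in end:
  3.433 M_A + 1.717 M_B = 808.9
  1.717 M_A + 3.433 M_B = 930.1
Solving the pair gives M_A = 133.5 kN·m and M_B = 204.1 kN·m (hogging).

M_B = 204.1 kN·m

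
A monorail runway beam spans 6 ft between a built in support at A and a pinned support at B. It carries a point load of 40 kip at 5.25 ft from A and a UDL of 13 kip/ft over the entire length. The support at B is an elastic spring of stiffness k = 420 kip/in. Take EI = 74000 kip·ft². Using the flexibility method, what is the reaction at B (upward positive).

R_B = 51.32 kip

Take the reaction at B as the redundant and release it; the primary structure is a cantilever fixed at A.
Deflection at B on the released cantilever, summing each load's contribution:
  point load 40 at a = 5.25: Pa²(3L − a)/(6EI) = 2343/EI
  UDL 13: wL⁴/(8EI) = 2106/EI
  δ_0 = 4449/EI
Tip deflection under a unit load at B: L³/(3EI) = 72/EI.
With EI = 74000 kip·ft²: δ_0 = 0.060119 ft and δ_{BB} = 0.000973 ft/kip.
Compatibility — the spring shortens by R_B/k under the reaction it provides: δ_0 − R_B·δ_{BB} = R_B/k. With 1/k = 1/(420×12) ft/kip = 0.000198 ft/kip, R_B = δ_0 / (δ_{BB} + 1/k) = 0.060119 / (0.000973 + 0.000198) = 51.32 kip.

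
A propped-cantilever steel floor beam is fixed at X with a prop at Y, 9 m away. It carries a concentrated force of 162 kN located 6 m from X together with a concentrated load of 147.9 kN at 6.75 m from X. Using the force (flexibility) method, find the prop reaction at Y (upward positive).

R_Y = 177.6 kN

Take the reaction at Y as the redundant and release it; the primary structure is a cantilever fixed at X.
Downward deflection at the released point Y due to the loads:
  point load 162 at a = 6: Pa²(3L − a)/(6EI) = 20412/EI
  point load 147.9 at a = 6.75: Pa²(3L − a)/(6EI) = 22743/EI
  δ_0 = 43155/EI
Flexibility coefficient — unit upward force at Y: δ_{YY} = L³/(3EI) = 243/EI.
The prop prevents deflection at Y: R_Y = δ_0/δ_{YY} = 43155/243 = 177.6 kN.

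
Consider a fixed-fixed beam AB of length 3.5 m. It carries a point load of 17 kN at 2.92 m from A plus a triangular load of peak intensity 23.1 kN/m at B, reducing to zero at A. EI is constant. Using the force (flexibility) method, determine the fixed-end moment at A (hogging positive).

Take the two fixed-end moments M_A, M_B as redundants; the released structure is the simple span AB.
End rotations of the released simple span under the applied load (×1/EI):
  at A: point load 17 at a = 2.92: Pab(L + b)/(6LEI) = 5.594/EI
  at B: point load 17 at a = 2.92: Pab(L + a)/(6LEI) = 8.802/EI
  at A: triangular load, peak 23.1: 7w₀L³/(360EI) = 19.26/EI
  at B: triangular load, peak 23.1: w₀L³/(45EI) = 22.01/EI
  θ_A0 = 24.85/EI,  θ_B0 = 30.81/EI
Flexibility coefficients: a unit moment at one end gives L/(3EI) there and L/(6EI) at the far end, so f₁₁ = f₂₂ = 1.167/EI and f₁₂ = f₂₁ = 0.5833/EI.
Compatibility — zero rotation at each built-in end:
  1.167 M_A + 0.5833 M_B = 24.85
  0.5833 M_A + 1.167 M_B = 30.81
Solving the pair gives M_A = 10.8 kN·m and M_B = 21.01 kN·m (hogging).

M_A = 10.8 kN·m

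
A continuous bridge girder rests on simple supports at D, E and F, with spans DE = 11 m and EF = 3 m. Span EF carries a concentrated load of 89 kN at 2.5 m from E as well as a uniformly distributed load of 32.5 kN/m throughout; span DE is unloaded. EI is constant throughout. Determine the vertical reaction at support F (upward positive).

Insert a hinge at E; M_E is the redundant, and each span becomes simply supported.
End slopes at the hinge E, treating each span as simply supported:
  span EF: point load 89 at a = 2.5: Pab(L + b)/(6LEI) = 21.63/EI
  span EF: UDL 32.5: wL³/(24EI) = 36.56/EI
  relative rotation θ_0 = (0 + 58.19)/EI = 58.19/EI
A unit hogging moment at E produces rotation L₁/(3EI) + L₂/(3EI) = 4.667/EI.
Compatibility: M_E·(L₁+L₂)/(3EI) = θ_0, giving M_E = 12.47 kN·m (hogging).
Span EF, ΣM about F: R_E^{EF}·3 = 190.8 + 12.47, so R_E^{EF} = 67.74 kN and R_F = 186.5 − 67.74 = 118.8 kN.

R_F = 118.8 kN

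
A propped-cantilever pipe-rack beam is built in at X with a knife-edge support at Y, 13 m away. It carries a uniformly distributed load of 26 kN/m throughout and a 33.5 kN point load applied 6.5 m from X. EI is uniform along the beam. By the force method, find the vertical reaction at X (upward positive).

Take the reaction at Y as the redundant and release it; the primary structure is a cantilever fixed at X.
Downward deflection at the released point Y due to the loads:
  UDL 26: wL⁴/(8EI) = 92823/EI
  point load 33.5 at a = 6.5: Pa²(3L − a)/(6EI) = 7667/EI
  δ_0 = 100490/EI
Tip deflection under a unit load at Y: L³/(3EI) = 732.3/EI.
Compatibility at Y: δ_0 − R_Y·δ_{YY} = 0, so R_Y = 100490/732.3 = 137.2 kN.
Vertical equilibrium: R_X = ΣP − R_Y = 371.5 − 137.2 = 234.3 kN.

R_X = 234.3 kN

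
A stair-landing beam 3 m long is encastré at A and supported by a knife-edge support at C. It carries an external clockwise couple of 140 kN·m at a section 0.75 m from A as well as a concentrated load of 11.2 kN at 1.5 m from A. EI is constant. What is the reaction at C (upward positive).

R_C = 34.12 kN

Remove the prop at C; the released (primary) structure is a cantilever built in at A.
Free-end deflection of the primary structure under the applied loading (downward +):
  clockwise couple 140 at a = 0.75: M₀a(2L − a)/(2EI) = 275.6/EI
  point load 11.2 at a = 1.5: Pa²(3L − a)/(6EI) = 31.5/EI
  δ_0 = 307.1/EI
Flexibility coefficient — unit upward force at C: δ_{CC} = L³/(3EI) = 9/EI.
Compatibility at C: δ_0 − R_C·δ_{CC} = 0, so R_C = 307.1/9 = 34.12 kN.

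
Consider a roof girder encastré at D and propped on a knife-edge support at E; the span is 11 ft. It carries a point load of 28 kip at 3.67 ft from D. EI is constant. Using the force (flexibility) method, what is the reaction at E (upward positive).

R_E = 4.155 kip

Remove the prop at E; the released (primary) structure is a cantilever built in at D.
Deflection at E on the released cantilever, summing each load's contribution:
  point load 28 at a = 3.67: Pa²(3L − a)/(6EI) = 1844/EI
Flexibility coefficient — unit upward force at E: δ_{EE} = L³/(3EI) = 443.7/EI.
Compatibility at E: δ_0 − R_E·δ_{EE} = 0, so R_E = 1844/443.7 = 4.155 kip.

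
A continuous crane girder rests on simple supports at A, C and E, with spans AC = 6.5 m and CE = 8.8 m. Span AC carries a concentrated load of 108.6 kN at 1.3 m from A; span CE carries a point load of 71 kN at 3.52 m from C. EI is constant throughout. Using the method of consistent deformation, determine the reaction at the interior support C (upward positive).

R_C = 90.48 kN

Insert a hinge at C; M_C is the redundant, and each span becomes simply supported.
Rotations at C on the released spans (each span's end-slope, ×1/EI):
  span AC: point load 108.6 at a = 1.3: Pab(L + a)/(6LEI) = 146.8/EI
  span CE: point load 71 at a = 3.52: Pab(L + b)/(6LEI) = 351.9/EI
  relative rotation θ_0 = (146.8 + 351.9)/EI = 498.7/EI
A unit hogging moment at C produces rotation L₁/(3EI) + L₂/(3EI) = 5.1/EI.
Compatibility: M_C·(L₁+L₂)/(3EI) = θ_0, giving M_C = 97.79 kN·m (hogging).
Span AC, ΣM about A with M_C applied at C: R_C^{AC}·6.5 = 141.2 + 97.79, so R_C^{AC} = 36.76 kN and R_A = 108.6 − 36.76 = 71.84 kN.
Span CE, ΣM about E: R_C^{CE}·8.8 = 374.9 + 97.79, so R_C^{CE} = 53.71 kN and R_E = 71 − 53.71 = 17.29 kN.
R_C = 36.76 + 53.71 = 90.48 kN.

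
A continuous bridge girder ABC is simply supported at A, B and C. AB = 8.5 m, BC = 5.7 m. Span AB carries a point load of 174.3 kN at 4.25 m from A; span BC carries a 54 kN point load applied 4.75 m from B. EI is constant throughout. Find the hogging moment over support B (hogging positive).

M_B = 176.3 kN·m

Take M_B as the redundant. Released structure: two simple spans AB and BC with a hinge at B.
Rotations at B on the released spans (each span's end-slope, ×1/EI):
  span AB: point load 174.3 at a = 4.25: Pab(L + a)/(6LEI) = 787.1/EI
  span BC: point load 54 at a = 4.75: Pab(L + b)/(6LEI) = 47.38/EI
  relative rotation θ_0 = (787.1 + 47.38)/EI = 834.5/EI
A unit hogging moment at B produces rotation L₁/(3EI) + L₂/(3EI) = 4.733/EI.
Compatibility: M_B·(L₁+L₂)/(3EI) = θ_0, giving M_B = 176.3 kN·m (hogging).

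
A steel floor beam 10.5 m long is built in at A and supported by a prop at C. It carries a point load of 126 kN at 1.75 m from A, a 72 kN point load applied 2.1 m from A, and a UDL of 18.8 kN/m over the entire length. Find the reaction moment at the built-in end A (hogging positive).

M_A = 536.4 kN·m

Choose R_C as the redundant. The primary structure is the cantilever fixed at A.
Deflection at C on the released cantilever, summing each load's contribution:
  point load 126 at a = 1.75: Pa²(3L − a)/(6EI) = 1913/EI
  point load 72 at a = 2.1: Pa²(3L − a)/(6EI) = 1556/EI
  UDL 18.8: wL⁴/(8EI) = 28564/EI
  δ_0 = 32034/EI
Flexibility coefficient — unit upward force at C: δ_{CC} = L³/(3EI) = 385.9/EI.
The prop prevents deflection at C: R_C = δ_0/δ_{CC} = 32034/385.9 = 83.02 kN.
Moment equilibrium about A: M_A = Σ(load moments about A) − R_C·L = 1408 − 83.02×10.5 = 536.4 kN·m.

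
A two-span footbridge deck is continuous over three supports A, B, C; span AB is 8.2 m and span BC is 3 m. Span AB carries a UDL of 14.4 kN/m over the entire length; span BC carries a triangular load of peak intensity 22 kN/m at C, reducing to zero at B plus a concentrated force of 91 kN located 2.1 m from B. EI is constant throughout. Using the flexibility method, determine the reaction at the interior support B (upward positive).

R_B = 143.6 kN

Insert a hinge at B; M_B is the redundant, and each span becomes simply supported.
Discontinuity in slope at B on the released structure — sum the simple-span end rotations:
  span AB: UDL 14.4: wL³/(24EI) = 330.8/EI
  span BC: triangular load, peak 22: 7w₀L³/(360EI) = 11.55/EI
  span BC: point load 91 at a = 2.1: Pab(L + b)/(6LEI) = 37.26/EI
  relative rotation θ_0 = (330.8 + 48.81)/EI = 379.6/EI
A unit hogging moment at B produces rotation L₁/(3EI) + L₂/(3EI) = 3.733/EI.
Slope continuity at B: θ_0 = M_B·3.733/EI, so M_B = 379.6/3.733 = 101.7 kN·m (hogging).
Span AB, ΣM about A with M_B applied at B: R_B^{AB}·8.2 = 484.1 + 101.7, so R_B^{AB} = 71.44 kN and R_A = 118.1 − 71.44 = 46.64 kN.
Span BC, ΣM about C: R_B^{BC}·3 = 114.9 + 101.7, so R_B^{BC} = 72.2 kN and R_C = 124 − 72.2 = 51.8 kN.
R_B = 71.44 + 72.2 = 143.6 kN.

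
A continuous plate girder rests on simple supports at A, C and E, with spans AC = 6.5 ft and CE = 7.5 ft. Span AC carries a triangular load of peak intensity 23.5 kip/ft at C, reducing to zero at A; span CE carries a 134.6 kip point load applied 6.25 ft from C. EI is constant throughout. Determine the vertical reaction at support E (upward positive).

R_E = 102.2 kip

Release continuity at C by inserting a hinge; the redundant is the internal moment M_C. The primary structure is two simply-supported spans AC and CE.
Discontinuity in slope at C on the released structure — sum the simple-span end rotations:
  span AC: triangular load, peak 23.5: w₀L³/(45EI) = 143.4/EI
  span CE: point load 134.6 at a = 6.25: Pab(L + b)/(6LEI) = 204.5/EI
  relative rotation θ_0 = (143.4 + 204.5)/EI = 347.9/EI
A unit hogging moment at C produces rotation L₁/(3EI) + L₂/(3EI) = 4.667/EI.
Compatibility: M_C·(L₁+L₂)/(3EI) = θ_0, giving M_C = 74.55 kip·ft (hogging).
Span CE, ΣM about E: R_C^{CE}·7.5 = 168.2 + 74.55, so R_C^{CE} = 32.37 kip and R_E = 134.6 − 32.37 = 102.2 kip.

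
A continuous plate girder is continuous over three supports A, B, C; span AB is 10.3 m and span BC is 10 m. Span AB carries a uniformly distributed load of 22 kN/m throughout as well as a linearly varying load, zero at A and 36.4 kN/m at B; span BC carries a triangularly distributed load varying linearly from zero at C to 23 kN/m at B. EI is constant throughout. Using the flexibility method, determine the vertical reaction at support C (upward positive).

Insert a hinge at B; M_B is the redundant, and each span becomes simply supported.
End slopes at the hinge B, treating each span as simply supported:
  span AB: UDL 22: wL³/(24EI) = 1002/EI
  span AB: triangular load, peak 36.4: w₀L³/(45EI) = 883.9/EI
  span BC: triangular load, peak 23: w₀L³/(45EI) = 511.1/EI
  relative rotation θ_0 = (1886 + 511.1)/EI = 2397/EI
A unit hogging moment at B produces rotation L₁/(3EI) + L₂/(3EI) = 6.767/EI.
Compatibility: M_B·(L₁+L₂)/(3EI) = θ_0, giving M_B = 354.2 kN·m (hogging).
Span BC, ΣM about C: R_B^{BC}·10 = 766.7 + 354.2, so R_B^{BC} = 112.1 kN and R_C = 115 − 112.1 = 2.915 kN.

R_C = 2.915 kN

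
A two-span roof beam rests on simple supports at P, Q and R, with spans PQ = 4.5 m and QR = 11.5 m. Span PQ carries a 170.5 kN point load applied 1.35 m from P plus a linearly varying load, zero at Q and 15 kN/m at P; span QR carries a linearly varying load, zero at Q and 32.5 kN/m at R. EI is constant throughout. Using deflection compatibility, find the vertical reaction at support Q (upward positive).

R_Q = 191.1 kN

Insert a hinge at Q; M_Q is the redundant, and each span becomes simply supported.
Rotations at Q on the released spans (each span's end-slope, ×1/EI):
  span PQ: point load 170.5 at a = 1.35: Pab(L + a)/(6LEI) = 157.1/EI
  span PQ: triangular load, peak 15: 7w₀L³/(360EI) = 26.58/EI
  span QR: triangular load, peak 32.5: 7w₀L³/(360EI) = 961.1/EI
  relative rotation θ_0 = (183.7 + 961.1)/EI = 1145/EI
A unit hogging moment at Q produces rotation L₁/(3EI) + L₂/(3EI) = 5.333/EI.
Slope continuity at Q: θ_0 = M_Q·5.333/EI, so M_Q = 1145/5.333 = 214.6 kN·m (hogging).
Span PQ, ΣM about P with M_Q applied at Q: R_Q^{PQ}·4.5 = 280.8 + 214.6, so R_Q^{PQ} = 110.1 kN and R_P = 204.2 − 110.1 = 94.15 kN.
Span QR, ΣM about R: R_Q^{QR}·11.5 = 716.4 + 214.6, so R_Q^{QR} = 80.96 kN and R_R = 186.9 − 80.96 = 105.9 kN.
R_Q = 110.1 + 80.96 = 191.1 kN.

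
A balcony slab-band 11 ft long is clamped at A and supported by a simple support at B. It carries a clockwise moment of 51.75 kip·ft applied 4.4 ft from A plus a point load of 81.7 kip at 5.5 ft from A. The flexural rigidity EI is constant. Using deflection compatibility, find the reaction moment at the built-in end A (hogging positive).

M_A = 170.6 kip·ft

Take the reaction at B as the redundant and release it; the primary structure is a cantilever fixed at A.
Free-end deflection of the primary structure under the applied loading (downward +):
  clockwise couple 51.75 at a = 4.4: M₀a(2L − a)/(2EI) = 2004/EI
  point load 81.7 at a = 5.5: Pa²(3L − a)/(6EI) = 11327/EI
  δ_0 = 13331/EI
Tip deflection under a unit load at B: L³/(3EI) = 443.7/EI.
The prop prevents deflection at B: R_B = δ_0/δ_{BB} = 13331/443.7 = 30.05 kip.
Moment equilibrium about A: M_A = Σ(load moments about A) − R_B·L = 501.1 − 30.05×11 = 170.6 kip·ft.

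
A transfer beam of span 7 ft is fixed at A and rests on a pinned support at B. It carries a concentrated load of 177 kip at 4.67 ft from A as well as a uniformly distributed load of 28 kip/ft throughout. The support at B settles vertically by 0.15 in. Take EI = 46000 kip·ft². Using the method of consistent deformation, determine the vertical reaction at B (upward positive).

R_B = 160.4 kip

Remove the prop at B; the released (primary) structure is a cantilever built in at A.
Primary-structure tip deflection at B by superposition:
  point load 177 at a = 4.67: Pa²(3L − a)/(6EI) = 10506/EI
  UDL 28: wL⁴/(8EI) = 8404/EI
  δ_0 = 18910/EI
Tip deflection under a unit load at B: L³/(3EI) = 114.3/EI.
With EI = 46000 kip·ft²: δ_0 = 0.41108 ft and δ_{BB} = 0.002486 ft/kip.
Compatibility — the beam at B must follow the support down by 0.0125 ft: δ_0 − R_B·δ_{BB} = 0.0125, so R_B = (0.41108 − 0.0125)/0.002486 = 160.4 kip.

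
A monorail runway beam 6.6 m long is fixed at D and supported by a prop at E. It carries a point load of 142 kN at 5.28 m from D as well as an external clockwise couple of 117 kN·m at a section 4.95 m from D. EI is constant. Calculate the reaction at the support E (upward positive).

R_E = 124.9 kN

Release the roller at E. Primary structure: cantilever fixed at D.
Downward deflection at the released point E due to the loads:
  point load 142 at a = 5.28: Pa²(3L − a)/(6EI) = 9580/EI
  clockwise couple 117 at a = 4.95: M₀a(2L − a)/(2EI) = 2389/EI
  δ_0 = 11969/EI
Tip deflection under a unit load at E: L³/(3EI) = 95.83/EI.
Compatibility at E: δ_0 − R_E·δ_{EE} = 0, so R_E = 11969/95.83 = 124.9 kN.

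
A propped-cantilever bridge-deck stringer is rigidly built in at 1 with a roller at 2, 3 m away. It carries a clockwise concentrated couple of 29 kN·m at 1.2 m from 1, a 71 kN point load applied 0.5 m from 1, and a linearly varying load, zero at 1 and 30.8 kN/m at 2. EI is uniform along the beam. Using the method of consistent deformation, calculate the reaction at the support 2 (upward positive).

Release the roller at 2. Primary structure: cantilever fixed at 1.
Downward deflection at the released point 2 due to the loads:
  clockwise couple 29 at a = 1.2: M₀a(2L − a)/(2EI) = 83.52/EI
  point load 71 at a = 0.5: Pa²(3L − a)/(6EI) = 25.15/EI
  triangular load, peak 30.8 at the free end: 11w₀L⁴/(120EI) = 228.7/EI
  δ_0 = 337.4/EI
Flexibility coefficient — unit upward force at 2: δ_{22} = L³/(3EI) = 9/EI.
Compatibility at 2: δ_0 − R_2·δ_{22} = 0, so R_2 = 337.4/9 = 37.48 kN.

R_2 = 37.48 kN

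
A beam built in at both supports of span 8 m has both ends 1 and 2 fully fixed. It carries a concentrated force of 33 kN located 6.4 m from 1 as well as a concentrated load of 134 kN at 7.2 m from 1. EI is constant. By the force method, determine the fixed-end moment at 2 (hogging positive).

Take the two fixed-end moments M_1, M_2 as redundants; the released structure is the simple span 12.
Simple-span end rotations at 1 and 2 under the given loads:
  at 1: point load 33 at a = 6.4: Pab(L + b)/(6LEI) = 67.58/EI
  at 2: point load 33 at a = 6.4: Pab(L + a)/(6LEI) = 101.4/EI
  at 1: point load 134 at a = 7.2: Pab(L + b)/(6LEI) = 141.5/EI
  at 2: point load 134 at a = 7.2: Pab(L + a)/(6LEI) = 244.4/EI
  θ_10 = 209.1/EI,  θ_20 = 345.8/EI
Flexibility coefficients: a unit moment at one end gives L/(3EI) there and L/(6EI) at the far end, so f₁₁ = f₂₂ = 2.667/EI and f₁₂ = f₂₁ = 1.333/EI.
Compatibility — zero rotation at each built-in end:
  2.667 M_1 + 1.333 M_2 = 209.1
  1.333 M_1 + 2.667 M_2 = 345.8
Solving the pair gives M_1 = 18.1 kN·m and M_2 = 120.6 kN·m (hogging).

M_2 = 120.6 kN·m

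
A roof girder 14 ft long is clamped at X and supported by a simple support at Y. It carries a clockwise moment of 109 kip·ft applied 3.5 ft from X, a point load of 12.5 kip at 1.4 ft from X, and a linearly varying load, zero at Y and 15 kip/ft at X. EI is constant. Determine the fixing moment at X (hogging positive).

M_X = 248.4 kip·ft

Release the roller at Y. Primary structure: cantilever fixed at X.
Deflection at Y on the released cantilever, summing each load's contribution:
  clockwise couple 109 at a = 3.5: M₀a(2L − a)/(2EI) = 4673/EI
  point load 12.5 at a = 1.4: Pa²(3L − a)/(6EI) = 165.8/EI
  triangular load, peak 15 at the fixed end: w₀L⁴/(30EI) = 19208/EI
  δ_0 = 24047/EI
Tip deflection under a unit load at Y: L³/(3EI) = 914.7/EI.
Compatibility at Y: δ_0 − R_Y·δ_{YY} = 0, so R_Y = 24047/914.7 = 26.29 kip.
Moment equilibrium about X: M_X = Σ(load moments about X) − R_Y·L = 616.5 − 26.29×14 = 248.4 kip·ft.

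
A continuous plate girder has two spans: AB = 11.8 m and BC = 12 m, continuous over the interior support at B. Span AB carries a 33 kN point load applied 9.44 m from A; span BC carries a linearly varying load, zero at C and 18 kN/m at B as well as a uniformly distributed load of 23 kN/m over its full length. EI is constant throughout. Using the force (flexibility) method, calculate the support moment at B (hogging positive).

M_B = 323.7 kN·m

Take M_B as the redundant. Released structure: two simple spans AB and BC with a hinge at B.
End slopes at the hinge B, treating each span as simply supported:
  span AB: point load 33 at a = 9.44: Pab(L + a)/(6LEI) = 220.6/EI
  span BC: triangular load, peak 18: w₀L³/(45EI) = 691.2/EI
  span BC: UDL 23: wL³/(24EI) = 1656/EI
  relative rotation θ_0 = (220.6 + 2347)/EI = 2568/EI
A unit hogging moment at B produces rotation L₁/(3EI) + L₂/(3EI) = 7.933/EI.
Slope continuity at B: θ_0 = M_B·7.933/EI, so M_B = 2568/7.933 = 323.7 kN·m (hogging).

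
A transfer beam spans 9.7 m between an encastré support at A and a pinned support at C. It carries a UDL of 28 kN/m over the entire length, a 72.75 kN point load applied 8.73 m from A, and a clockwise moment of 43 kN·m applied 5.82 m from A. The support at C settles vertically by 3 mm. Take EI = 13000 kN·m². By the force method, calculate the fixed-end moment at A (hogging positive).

M_A = 354.3 kN·m

Release the roller at C. Primary structure: cantilever fixed at A.
Downward deflection at the released point C due to the loads:
  UDL 28: wL⁴/(8EI) = 30985/EI
  point load 72.75 at a = 8.73: Pa²(3L − a)/(6EI) = 18824/EI
  clockwise couple 43 at a = 5.82: M₀a(2L − a)/(2EI) = 1699/EI
  δ_0 = 51508/EI
Flexibility coefficient — unit upward force at C: δ_{CC} = L³/(3EI) = 304.2/EI.
With EI = 13000 kN·m²: δ_0 = 3.9622 m and δ_{CC} = 0.023402 m/kN.
Compatibility — the beam at C must follow the support down by 0.003 m: δ_0 − R_C·δ_{CC} = 0.003, so R_C = (3.9622 − 0.003)/0.023402 = 169.2 kN.
Moment equilibrium about A: M_A = Σ(load moments about A) − R_C·L = 1995 − 169.2×9.7 = 354.3 kN·m.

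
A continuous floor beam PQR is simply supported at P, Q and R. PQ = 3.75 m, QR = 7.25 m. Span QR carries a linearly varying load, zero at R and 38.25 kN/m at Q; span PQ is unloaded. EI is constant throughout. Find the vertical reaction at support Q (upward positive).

R_Q = 128.2 kN

Release continuity at Q by inserting a hinge; the redundant is the internal moment M_Q. The primary structure is two simply-supported spans PQ and QR.
Rotations at Q on the released spans (each span's end-slope, ×1/EI):
  span QR: triangular load, peak 38.25: w₀L³/(45EI) = 323.9/EI
  relative rotation θ_0 = (0 + 323.9)/EI = 323.9/EI
A unit hogging moment at Q produces rotation L₁/(3EI) + L₂/(3EI) = 3.667/EI.
Slope continuity at Q: θ_0 = M_Q·3.667/EI, so M_Q = 323.9/3.667 = 88.34 kN·m (hogging).
Span PQ, ΣM about P with M_Q applied at Q: R_Q^{PQ}·3.75 = 0 + 88.34, so R_Q^{PQ} = 23.56 kN and R_P = 0 − 23.56 = -23.56 kN.
Span QR, ΣM about R: R_Q^{QR}·7.25 = 670.2 + 88.34, so R_Q^{QR} = 104.6 kN and R_R = 138.7 − 104.6 = 34.03 kN.
R_Q = 23.56 + 104.6 = 128.2 kN.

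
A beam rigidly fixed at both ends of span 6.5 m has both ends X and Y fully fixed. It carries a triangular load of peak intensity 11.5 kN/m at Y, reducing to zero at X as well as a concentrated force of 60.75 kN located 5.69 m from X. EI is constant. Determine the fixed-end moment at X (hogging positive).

M_X = 21.56 kN·m

Release both end moments; the primary structure is a simply-supported span XY with redundants M_X and M_Y.
End rotations of the released simple span under the applied load (×1/EI):
  at X: triangular load, peak 11.5: 7w₀L³/(360EI) = 61.41/EI
  at Y: triangular load, peak 11.5: w₀L³/(45EI) = 70.18/EI
  at X: point load 60.75 at a = 5.69: Pab(L + b)/(6LEI) = 52.48/EI
  at Y: point load 60.75 at a = 5.69: Pab(L + a)/(6LEI) = 87.52/EI
  θ_X0 = 113.9/EI,  θ_Y0 = 157.7/EI
Flexibility coefficients: a unit moment at one end gives L/(3EI) there and L/(6EI) at the far end, so f₁₁ = f₂₂ = 2.167/EI and f₁₂ = f₂₁ = 1.083/EI.
Compatibility — zero rotation at each built-in end:
  2.167 M_X + 1.083 M_Y = 113.9
  1.083 M_X + 2.167 M_Y = 157.7
Solving the pair gives M_X = 21.56 kN·m and M_Y = 62 kN·m (hogging).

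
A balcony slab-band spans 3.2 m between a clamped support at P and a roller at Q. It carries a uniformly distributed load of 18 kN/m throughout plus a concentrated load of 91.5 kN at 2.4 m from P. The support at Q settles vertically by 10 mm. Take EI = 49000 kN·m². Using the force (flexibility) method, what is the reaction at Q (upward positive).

Take the reaction at Q as the redundant and release it; the primary structure is a cantilever fixed at P.
Downward deflection at the released point Q due to the loads:
  UDL 18: wL⁴/(8EI) = 235.9/EI
  point load 91.5 at a = 2.4: Pa²(3L − a)/(6EI) = 632.4/EI
  δ_0 = 868.4/EI
Tip deflection under a unit load at Q: L³/(3EI) = 10.92/EI.
With EI = 49000 kN·m²: δ_0 = 0.017722 m and δ_{QQ} = 0.000223 m/kN.
Compatibility — the beam at Q must follow the support down by 0.01 m: δ_0 − R_Q·δ_{QQ} = 0.01, so R_Q = (0.017722 − 0.01)/0.000223 = 34.64 kN.

R_Q = 34.64 kN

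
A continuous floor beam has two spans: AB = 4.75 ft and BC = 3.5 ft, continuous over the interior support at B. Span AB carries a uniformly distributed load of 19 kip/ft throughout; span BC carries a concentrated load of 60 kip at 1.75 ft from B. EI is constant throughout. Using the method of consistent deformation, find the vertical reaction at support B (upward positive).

R_B = 98.72 kip

Take M_B as the redundant. Released structure: two simple spans AB and BC with a hinge at B.
Rotations at B on the released spans (each span's end-slope, ×1/EI):
  span AB: UDL 19: wL³/(24EI) = 84.84/EI
  span BC: point load 60 at a = 1.75: Pab(L + b)/(6LEI) = 45.94/EI
  relative rotation θ_0 = (84.84 + 45.94)/EI = 130.8/EI
A unit hogging moment at B produces rotation L₁/(3EI) + L₂/(3EI) = 2.75/EI.
Slope continuity at B: θ_0 = M_B·2.75/EI, so M_B = 130.8/2.75 = 47.56 kip·ft (hogging).
Span AB, ΣM about A with M_B applied at B: R_B^{AB}·4.75 = 214.3 + 47.56, so R_B^{AB} = 55.14 kip and R_A = 90.25 − 55.14 = 35.11 kip.
Span BC, ΣM about C: R_B^{BC}·3.5 = 105 + 47.56, so R_B^{BC} = 43.59 kip and R_C = 60 − 43.59 = 16.41 kip.
R_B = 55.14 + 43.59 = 98.72 kip.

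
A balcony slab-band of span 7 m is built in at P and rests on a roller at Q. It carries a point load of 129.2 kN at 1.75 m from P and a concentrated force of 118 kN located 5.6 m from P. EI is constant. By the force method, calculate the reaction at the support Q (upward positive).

R_Q = 94.18 kN

Remove the prop at Q; the released (primary) structure is a cantilever built in at P.
Free-end deflection of the primary structure under the applied loading (downward +):
  point load 129.2 at a = 1.75: Pa²(3L − a)/(6EI) = 1269/EI
  point load 118 at a = 5.6: Pa²(3L − a)/(6EI) = 9498/EI
  δ_0 = 10767/EI
Flexibility coefficient — unit upward force at Q: δ_{QQ} = L³/(3EI) = 114.3/EI.
The prop prevents deflection at Q: R_Q = δ_0/δ_{QQ} = 10767/114.3 = 94.18 kN.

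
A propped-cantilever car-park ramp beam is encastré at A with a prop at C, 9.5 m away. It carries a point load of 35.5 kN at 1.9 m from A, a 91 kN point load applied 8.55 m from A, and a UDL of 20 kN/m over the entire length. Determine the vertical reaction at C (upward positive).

R_C = 150.6 kN

Take the reaction at C as the redundant and release it; the primary structure is a cantilever fixed at A.
Free-end deflection of the primary structure under the applied loading (downward +):
  point load 35.5 at a = 1.9: Pa²(3L − a)/(6EI) = 568.2/EI
  point load 91 at a = 8.55: Pa²(3L − a)/(6EI) = 22119/EI
  UDL 20: wL⁴/(8EI) = 20363/EI
  δ_0 = 43050/EI
Tip deflection under a unit load at C: L³/(3EI) = 285.8/EI.
The prop prevents deflection at C: R_C = δ_0/δ_{CC} = 43050/285.8 = 150.6 kN.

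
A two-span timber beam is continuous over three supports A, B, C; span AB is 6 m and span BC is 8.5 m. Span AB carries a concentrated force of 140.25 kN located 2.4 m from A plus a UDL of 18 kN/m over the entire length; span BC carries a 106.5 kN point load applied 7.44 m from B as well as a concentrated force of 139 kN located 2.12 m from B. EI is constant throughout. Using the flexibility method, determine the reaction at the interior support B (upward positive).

R_B = 295.4 kN

Take M_B as the redundant. Released structure: two simple spans AB and BC with a hinge at B.
End slopes at the hinge B, treating each span as simply supported:
  span AB: point load 140.25 at a = 2.4: Pab(L + a)/(6LEI) = 282.7/EI
  span AB: UDL 18: wL³/(24EI) = 162/EI
  span BC: point load 106.5 at a = 7.44: Pab(L + b)/(6LEI) = 157.4/EI
  span BC: point load 139 at a = 2.12: Pab(L + b)/(6LEI) = 548.5/EI
  relative rotation θ_0 = (444.7 + 706)/EI = 1151/EI
A unit hogging moment at B produces rotation L₁/(3EI) + L₂/(3EI) = 4.833/EI.
Compatibility: M_B·(L₁+L₂)/(3EI) = θ_0, giving M_B = 238.1 kN·m (hogging).
Span AB, ΣM about A with M_B applied at B: R_B^{AB}·6 = 660.6 + 238.1, so R_B^{AB} = 149.8 kN and R_A = 248.2 − 149.8 = 98.47 kN.
Span BC, ΣM about C: R_B^{BC}·8.5 = 999.7 + 238.1, so R_B^{BC} = 145.6 kN and R_C = 245.5 − 145.6 = 99.88 kN.
R_B = 149.8 + 145.6 = 295.4 kN.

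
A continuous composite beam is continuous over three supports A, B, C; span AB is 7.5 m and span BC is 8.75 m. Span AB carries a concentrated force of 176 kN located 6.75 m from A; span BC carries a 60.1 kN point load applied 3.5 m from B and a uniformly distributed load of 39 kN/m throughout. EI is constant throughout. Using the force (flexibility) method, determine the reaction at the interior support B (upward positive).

R_B = 441.2 kN

Insert a hinge at B; M_B is the redundant, and each span becomes simply supported.
Rotations at B on the released spans (each span's end-slope, ×1/EI):
  span AB: point load 176 at a = 6.75: Pab(L + a)/(6LEI) = 282.1/EI
  span BC: point load 60.1 at a = 3.5: Pab(L + b)/(6LEI) = 294.5/EI
  span BC: UDL 39: wL³/(24EI) = 1089/EI
  relative rotation θ_0 = (282.1 + 1383)/EI = 1665/EI
A unit hogging moment at B produces rotation L₁/(3EI) + L₂/(3EI) = 5.417/EI.
Slope continuity at B: θ_0 = M_B·5.417/EI, so M_B = 1665/5.417 = 307.4 kN·m (hogging).
Span AB, ΣM about A with M_B applied at B: R_B^{AB}·7.5 = 1188 + 307.4, so R_B^{AB} = 199.4 kN and R_A = 176 − 199.4 = -23.39 kN.
Span BC, ΣM about C: R_B^{BC}·8.75 = 1808 + 307.4, so R_B^{BC} = 241.8 kN and R_C = 401.4 − 241.8 = 159.5 kN.
R_B = 199.4 + 241.8 = 441.2 kN.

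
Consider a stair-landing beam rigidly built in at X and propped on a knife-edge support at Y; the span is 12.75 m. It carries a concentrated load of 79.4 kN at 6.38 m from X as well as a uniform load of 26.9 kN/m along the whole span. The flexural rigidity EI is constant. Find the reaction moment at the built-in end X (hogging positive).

Release the roller at Y. Primary structure: cantilever fixed at X.
Free-end deflection of the primary structure under the applied loading (downward +):
  point load 79.4 at a = 6.38: Pa²(3L − a)/(6EI) = 17167/EI
  UDL 26.9: wL⁴/(8EI) = 88859/EI
  δ_0 = 106026/EI
Tip deflection under a unit load at Y: L³/(3EI) = 690.9/EI.
Compatibility at Y: δ_0 − R_Y·δ_{YY} = 0, so R_Y = 106026/690.9 = 153.5 kN.
Moment equilibrium about X: M_X = Σ(load moments about X) − R_Y·L = 2693 − 153.5×12.75 = 736.4 kN·m.

M_X = 736.4 kN·m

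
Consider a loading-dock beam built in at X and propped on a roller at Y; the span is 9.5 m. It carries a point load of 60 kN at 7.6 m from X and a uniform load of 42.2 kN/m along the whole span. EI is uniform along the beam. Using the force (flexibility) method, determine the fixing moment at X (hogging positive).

Remove the prop at Y; the released (primary) structure is a cantilever built in at X.
Downward deflection at the released point Y due to the loads:
  point load 60 at a = 7.6: Pa²(3L − a)/(6EI) = 12072/EI
  UDL 42.2: wL⁴/(8EI) = 42965/EI
  δ_0 = 55037/EI
Tip deflection under a unit load at Y: L³/(3EI) = 285.8/EI.
The prop prevents deflection at Y: R_Y = δ_0/δ_{YY} = 55037/285.8 = 192.6 kN.
Moment equilibrium about X: M_X = Σ(load moments about X) − R_Y·L = 2360 − 192.6×9.5 = 530.8 kN·m.

M_X = 530.8 kN·m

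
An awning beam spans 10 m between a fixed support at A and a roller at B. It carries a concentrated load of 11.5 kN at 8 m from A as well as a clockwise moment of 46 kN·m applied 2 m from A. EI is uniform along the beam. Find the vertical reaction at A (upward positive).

Release the roller at B. Primary structure: cantilever fixed at A.
Free-end deflection of the primary structure under the applied loading (downward +):
  point load 11.5 at a = 8: Pa²(3L − a)/(6EI) = 2699/EI
  clockwise couple 46 at a = 2: M₀a(2L − a)/(2EI) = 828/EI
  δ_0 = 3527/EI
Flexibility coefficient — unit upward force at B: δ_{BB} = L³/(3EI) = 333.3/EI.
The prop prevents deflection at B: R_B = δ_0/δ_{BB} = 3527/333.3 = 10.58 kN.
Vertical equilibrium: R_A = ΣP − R_B = 11.5 − 10.58 = 0.92 kN.

R_A = 0.92 kN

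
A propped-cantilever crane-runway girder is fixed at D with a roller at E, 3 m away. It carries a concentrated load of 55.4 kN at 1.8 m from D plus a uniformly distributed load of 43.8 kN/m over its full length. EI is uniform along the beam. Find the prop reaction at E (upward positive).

R_E = 73.21 kN

Remove the prop at E; the released (primary) structure is a cantilever built in at D.
Free-end deflection of the primary structure under the applied loading (downward +):
  point load 55.4 at a = 1.8: Pa²(3L − a)/(6EI) = 215.4/EI
  UDL 43.8: wL⁴/(8EI) = 443.5/EI
  δ_0 = 658.9/EI
Flexibility coefficient — unit upward force at E: δ_{EE} = L³/(3EI) = 9/EI.
Compatibility at E: δ_0 − R_E·δ_{EE} = 0, so R_E = 658.9/9 = 73.21 kN.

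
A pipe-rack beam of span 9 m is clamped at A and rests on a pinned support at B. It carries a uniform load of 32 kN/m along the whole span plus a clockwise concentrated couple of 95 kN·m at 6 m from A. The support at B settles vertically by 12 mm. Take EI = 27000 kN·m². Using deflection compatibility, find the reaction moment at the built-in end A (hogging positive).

Take the reaction at B as the redundant and release it; the primary structure is a cantilever fixed at A.
Primary-structure tip deflection at B by superposition:
  UDL 32: wL⁴/(8EI) = 26244/EI
  clockwise couple 95 at a = 6: M₀a(2L − a)/(2EI) = 3420/EI
  δ_0 = 29664/EI
Flexibility coefficient — unit upward force at B: δ_{BB} = L³/(3EI) = 243/EI.
With EI = 27000 kN·m²: δ_0 = 1.0987 m and δ_{BB} = 0.009 m/kN.
Compatibility — the beam at B must follow the support down by 0.012 m: δ_0 − R_B·δ_{BB} = 0.012, so R_B = (1.0987 − 0.012)/0.009 = 120.7 kN.
Moment equilibrium about A: M_A = Σ(load moments about A) − R_B·L = 1391 − 120.7×9 = 304.3 kN·m.

M_A = 304.3 kN·m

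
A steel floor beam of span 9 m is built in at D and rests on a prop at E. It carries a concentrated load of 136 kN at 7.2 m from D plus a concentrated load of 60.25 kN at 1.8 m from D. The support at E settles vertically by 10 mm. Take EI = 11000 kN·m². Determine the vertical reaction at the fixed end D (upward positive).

Release the roller at E. Primary structure: cantilever fixed at D.
Downward deflection at the released point E due to the loads:
  point load 136 at a = 7.2: Pa²(3L − a)/(6EI) = 23266/EI
  point load 60.25 at a = 1.8: Pa²(3L − a)/(6EI) = 819.9/EI
  δ_0 = 24086/EI
Tip deflection under a unit load at E: L³/(3EI) = 243/EI.
With EI = 11000 kN·m²: δ_0 = 2.1896 m and δ_{EE} = 0.022091 m/kN.
Compatibility — the beam at E must follow the support down by 0.01 m: δ_0 − R_E·δ_{EE} = 0.01, so R_E = (2.1896 − 0.01)/0.022091 = 98.67 kN.
Vertical equilibrium: R_D = ΣP − R_E = 196.2 − 98.67 = 97.58 kN.

R_D = 97.58 kN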